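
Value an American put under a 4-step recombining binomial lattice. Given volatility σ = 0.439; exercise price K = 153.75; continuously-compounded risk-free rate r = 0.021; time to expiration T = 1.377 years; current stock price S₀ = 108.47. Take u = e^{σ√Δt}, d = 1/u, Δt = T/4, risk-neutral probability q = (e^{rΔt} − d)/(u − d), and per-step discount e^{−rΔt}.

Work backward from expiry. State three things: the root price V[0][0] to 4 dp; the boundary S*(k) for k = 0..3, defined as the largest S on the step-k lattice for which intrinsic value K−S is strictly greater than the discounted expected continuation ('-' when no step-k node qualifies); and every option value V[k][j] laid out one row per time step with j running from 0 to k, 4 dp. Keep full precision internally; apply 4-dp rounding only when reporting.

Δt=0.34425  u=1.29379  d=0.77292  q=0.44989  discount=0.99280
step 4 (expiry): payoffs max(K−S,0) = 115.0369 88.9487 45.2800 0.0000 0.0000
step 3: (k=3,j=0): S=50.0866, (K−S)⁺=103.6634, hold=102.5560 ⇒ V=103.6634 exercise | (k=3,j=1): S=83.8391, (K−S)⁺=69.9109, hold=68.8034 ⇒ V=69.9109 exercise | (k=3,j=2): S=140.3371, (K−S)⁺=13.4129, hold=24.7296 ⇒ V=24.7296 continue | (k=3,j=3): S=234.9082, (K−S)⁺=0.0000, hold=0.0000 ⇒ V=0.0000 continue  boundary S*=83.8391
step 2: (k=2,j=0): S=64.8013, (K−S)⁺=88.9487, hold=87.8412 ⇒ V=88.9487 exercise | (k=2,j=1): S=108.4700, (K−S)⁺=45.2800, hold=49.2271 ⇒ V=49.2271 continue | (k=2,j=2): S=181.5663, (K−S)⁺=0.0000, hold=13.5060 ⇒ V=13.5060 continue  boundary S*=64.8013
step 1: (k=1,j=0): S=83.8391, (K−S)⁺=69.9109, hold=70.5663 ⇒ V=70.5663 continue | (k=1,j=1): S=140.3371, (K−S)⁺=13.4129, hold=32.9177 ⇒ V=32.9177 continue  boundary S*=-
step 0: (k=0,j=0): S=108.4700, (K−S)⁺=45.2800, hold=53.2423 ⇒ V=53.2423 continue  boundary S*=-

price = 53.2423
boundary = - - 64.8013 83.8391
tree:
53.2423
70.5663 32.9177
88.9487 49.2271 13.5060
103.6634 69.9109 24.7296 0.0000
115.0369 88.9487 45.2800 0.0000 0.0000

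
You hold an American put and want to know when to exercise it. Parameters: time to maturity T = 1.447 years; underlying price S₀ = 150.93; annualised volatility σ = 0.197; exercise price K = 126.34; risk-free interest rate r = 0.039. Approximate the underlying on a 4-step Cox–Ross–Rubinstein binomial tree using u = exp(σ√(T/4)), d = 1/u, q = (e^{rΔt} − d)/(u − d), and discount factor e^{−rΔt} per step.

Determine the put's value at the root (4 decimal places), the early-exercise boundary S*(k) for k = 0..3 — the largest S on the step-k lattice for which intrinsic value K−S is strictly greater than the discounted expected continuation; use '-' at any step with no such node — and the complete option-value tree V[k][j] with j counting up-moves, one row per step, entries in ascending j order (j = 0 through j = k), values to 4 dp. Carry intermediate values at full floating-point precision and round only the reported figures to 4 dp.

price = 3.1739
boundary = - - - 105.7794
tree:
3.1739
6.0385 0.7209
11.2802 1.5564 0.0000
20.5606 3.3602 0.0000 0.0000
32.3801 7.2544 0.0000 0.0000 0.0000

Δt=0.36175, u=1.12579, d=0.88826, q=0.53023, disc=e^(-rΔt)=0.98599
k=4 terminal: V=max(K-S,0) → 32.3801 7.2544 0.0000 0.0000 0.0000
k=3: j=0 S=105.7794 intr=20.5606 cont=18.7907 V=20.5606[EX]; j=1 S=134.0656 intr=0.0000 cont=3.3602 V=3.3602[hold]; j=2 S=169.9158 intr=0.0000 cont=0.0000 V=0.0000[hold]; j=3 S=215.3527 intr=0.0000 cont=0.0000 V=0.0000[hold]  S*(3)=105.7794
k=2: j=0 S=119.0856 intr=7.2544 cont=11.2802 V=11.2802[hold]; j=1 S=150.9300 intr=0.0000 cont=1.5564 V=1.5564[hold]; j=2 S=191.2899 intr=0.0000 cont=0.0000 V=0.0000[hold]  S*(2)=-
k=1: j=0 S=134.0656 intr=0.0000 cont=6.0385 V=6.0385[hold]; j=1 S=169.9158 intr=0.0000 cont=0.7209 V=0.7209[hold]  S*(1)=-
k=0: j=0 S=150.9300 intr=0.0000 cont=3.1739 V=3.1739[hold]  S*(0)=-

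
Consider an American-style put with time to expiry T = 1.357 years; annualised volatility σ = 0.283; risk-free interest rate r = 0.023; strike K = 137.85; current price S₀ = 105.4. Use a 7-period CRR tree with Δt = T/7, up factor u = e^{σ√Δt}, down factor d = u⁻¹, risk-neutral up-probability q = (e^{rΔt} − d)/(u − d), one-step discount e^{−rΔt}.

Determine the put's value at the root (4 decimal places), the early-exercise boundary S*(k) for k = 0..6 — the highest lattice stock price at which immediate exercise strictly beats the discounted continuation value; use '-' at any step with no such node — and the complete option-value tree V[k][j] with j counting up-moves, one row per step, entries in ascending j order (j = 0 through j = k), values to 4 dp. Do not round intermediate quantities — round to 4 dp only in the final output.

Δt=0.19386  u=1.13270  d=0.88285  q=0.48677  discount=0.99555
step 7 (expiry): payoffs max(K−S,0) = 93.7904 81.3213 65.3233 44.7979 18.4636 0.0000 0.0000 0.0000
step 6: (k=6,j=0): S=49.9063, (K−S)⁺=87.9437, hold=87.3305 ⇒ V=87.9437 exercise | (k=6,j=1): S=64.0300, (K−S)⁺=73.8200, hold=73.2067 ⇒ V=73.8200 exercise | (k=6,j=2): S=82.1509, (K−S)⁺=55.6991, hold=55.0859 ⇒ V=55.6991 exercise | (k=6,j=3): S=105.4000, (K−S)⁺=32.4500, hold=31.8367 ⇒ V=32.4500 exercise | (k=6,j=4): S=135.2288, (K−S)⁺=2.6212, hold=9.4338 ⇒ V=9.4338 continue | (k=6,j=5): S=173.4993, (K−S)⁺=0.0000, hold=0.0000 ⇒ V=0.0000 continue | (k=6,j=6): S=222.6005, (K−S)⁺=0.0000, hold=0.0000 ⇒ V=0.0000 continue  boundary S*=105.4000
step 5: (k=5,j=0): S=56.5287, (K−S)⁺=81.3213, hold=80.7080 ⇒ V=81.3213 exercise | (k=5,j=1): S=72.5267, (K−S)⁺=65.3233, hold=64.7100 ⇒ V=65.3233 exercise | (k=5,j=2): S=93.0521, (K−S)⁺=44.7979, hold=44.1846 ⇒ V=44.7979 exercise | (k=5,j=3): S=119.3864, (K−S)⁺=18.4636, hold=21.1518 ⇒ V=21.1518 continue | (k=5,j=4): S=153.1734, (K−S)⁺=0.0000, hold=4.8201 ⇒ V=4.8201 continue | (k=5,j=5): S=196.5223, (K−S)⁺=0.0000, hold=0.0000 ⇒ V=0.0000 continue  boundary S*=93.0521
step 4: (k=4,j=0): S=64.0300, (K−S)⁺=73.8200, hold=73.2067 ⇒ V=73.8200 exercise | (k=4,j=1): S=82.1509, (K−S)⁺=55.6991, hold=55.0859 ⇒ V=55.6991 exercise | (k=4,j=2): S=105.4000, (K−S)⁺=32.4500, hold=33.1395 ⇒ V=33.1395 continue | (k=4,j=3): S=135.2288, (K−S)⁺=2.6212, hold=13.1432 ⇒ V=13.1432 continue | (k=4,j=4): S=173.4993, (K−S)⁺=0.0000, hold=2.4628 ⇒ V=2.4628 continue  boundary S*=82.1509
step 3: (k=3,j=0): S=72.5267, (K−S)⁺=65.3233, hold=64.7100 ⇒ V=65.3233 exercise | (k=3,j=1): S=93.0521, (K−S)⁺=44.7979, hold=44.5187 ⇒ V=44.7979 exercise | (k=3,j=2): S=119.3864, (K−S)⁺=18.4636, hold=23.3017 ⇒ V=23.3017 continue | (k=3,j=3): S=153.1734, (K−S)⁺=0.0000, hold=7.9089 ⇒ V=7.9089 continue  boundary S*=93.0521
step 2: (k=2,j=0): S=82.1509, (K−S)⁺=55.6991, hold=55.0859 ⇒ V=55.6991 exercise | (k=2,j=1): S=105.4000, (K−S)⁺=32.4500, hold=34.1813 ⇒ V=34.1813 continue | (k=2,j=2): S=135.2288, (K−S)⁺=2.6212, hold=15.7385 ⇒ V=15.7385 continue  boundary S*=82.1509
step 1: (k=1,j=0): S=93.0521, (K−S)⁺=44.7979, hold=45.0236 ⇒ V=45.0236 continue | (k=1,j=1): S=119.3864, (K−S)⁺=18.4636, hold=25.0917 ⇒ V=25.0917 continue  boundary S*=-
step 0: (k=0,j=0): S=105.4000, (K−S)⁺=32.4500, hold=35.1641 ⇒ V=35.1641 continue  boundary S*=-

price = 35.1641
boundary = - - 82.1509 93.0521 82.1509 93.0521 105.4000
tree:
35.1641
45.0236 25.0917
55.6991 34.1813 15.7385
65.3233 44.7979 23.3017 7.9089
73.8200 55.6991 33.1395 13.1432 2.4628
81.3213 65.3233 44.7979 21.1518 4.8201 0.0000
87.9437 73.8200 55.6991 32.4500 9.4338 0.0000 0.0000
93.7904 81.3213 65.3233 44.7979 18.4636 0.0000 0.0000 0.0000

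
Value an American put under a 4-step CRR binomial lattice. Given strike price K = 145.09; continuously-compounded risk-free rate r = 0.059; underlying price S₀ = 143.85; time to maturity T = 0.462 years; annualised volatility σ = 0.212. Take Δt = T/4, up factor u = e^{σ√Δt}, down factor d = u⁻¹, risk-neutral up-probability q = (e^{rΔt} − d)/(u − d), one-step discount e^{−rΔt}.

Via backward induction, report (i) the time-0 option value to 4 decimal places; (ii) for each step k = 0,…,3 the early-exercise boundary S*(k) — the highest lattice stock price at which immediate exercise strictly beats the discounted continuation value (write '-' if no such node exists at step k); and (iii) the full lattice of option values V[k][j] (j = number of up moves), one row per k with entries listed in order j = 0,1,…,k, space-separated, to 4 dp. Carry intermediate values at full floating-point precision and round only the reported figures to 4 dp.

price = 7.2949
boundary = - - 124.5458 133.8503
tree:
7.2949
12.5248 2.7403
20.5442 5.5581 0.2709
29.2019 11.2397 0.5796 0.0000
37.2579 20.5442 1.2400 0.0000 0.0000

Δt=0.11550, u=1.07471, d=0.93049, q=0.52941, disc=e^(-rΔt)=0.99321
k=4 terminal: V=max(K-S,0) → 37.2579 20.5442 1.2400 0.0000 0.0000
k=3: j=0 S=115.8881 intr=29.2019 cont=28.2166 V=29.2019[EX]; j=1 S=133.8503 intr=11.2397 cont=10.2543 V=11.2397[EX]; j=2 S=154.5967 intr=0.0000 cont=0.5796 V=0.5796[hold]; j=3 S=178.5587 intr=0.0000 cont=0.0000 V=0.0000[hold]  S*(3)=133.8503
k=2: j=0 S=124.5458 intr=20.5442 cont=19.5589 V=20.5442[EX]; j=1 S=143.8500 intr=1.2400 cont=5.5581 V=5.5581[hold]; j=2 S=166.1463 intr=0.0000 cont=0.2709 V=0.2709[hold]  S*(2)=124.5458
k=1: j=0 S=133.8503 intr=11.2397 cont=12.5248 V=12.5248[hold]; j=1 S=154.5967 intr=0.0000 cont=2.7403 V=2.7403[hold]  S*(1)=-
k=0: j=0 S=143.8500 intr=1.2400 cont=7.2949 V=7.2949[hold]  S*(0)=-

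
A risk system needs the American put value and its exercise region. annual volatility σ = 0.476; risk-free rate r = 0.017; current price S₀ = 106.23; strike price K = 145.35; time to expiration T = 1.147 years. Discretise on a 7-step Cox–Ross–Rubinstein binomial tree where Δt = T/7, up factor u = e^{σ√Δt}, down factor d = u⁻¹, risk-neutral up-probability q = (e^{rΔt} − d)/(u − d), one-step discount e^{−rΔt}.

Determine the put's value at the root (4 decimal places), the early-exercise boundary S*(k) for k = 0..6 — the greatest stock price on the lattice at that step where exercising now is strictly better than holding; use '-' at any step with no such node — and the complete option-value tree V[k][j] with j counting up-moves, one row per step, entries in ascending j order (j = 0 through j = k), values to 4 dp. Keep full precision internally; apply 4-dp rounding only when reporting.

Δt=0.16386  u=1.21250  d=0.82474  q=0.45917  discount=0.99722
step 7 (expiry): payoffs max(K−S,0) = 117.7770 104.8136 85.7555 57.7374 16.5465 0.0000 0.0000 0.0000
step 6: (k=6,j=0): S=33.4322, (K−S)⁺=111.9178, hold=111.5135 ⇒ V=111.9178 exercise | (k=6,j=1): S=49.1502, (K−S)⁺=96.1998, hold=95.7955 ⇒ V=96.1998 exercise | (k=6,j=2): S=72.2581, (K−S)⁺=73.0919, hold=72.6876 ⇒ V=73.0919 exercise | (k=6,j=3): S=106.2300, (K−S)⁺=39.1200, hold=38.7157 ⇒ V=39.1200 exercise | (k=6,j=4): S=156.1738, (K−S)⁺=0.0000, hold=8.9239 ⇒ V=8.9239 continue | (k=6,j=5): S=229.5984, (K−S)⁺=0.0000, hold=0.0000 ⇒ V=0.0000 continue | (k=6,j=6): S=337.5436, (K−S)⁺=0.0000, hold=0.0000 ⇒ V=0.0000 continue  boundary S*=106.2300
step 5: (k=5,j=0): S=40.5364, (K−S)⁺=104.8136, hold=104.4093 ⇒ V=104.8136 exercise | (k=5,j=1): S=59.5945, (K−S)⁺=85.7555, hold=85.3512 ⇒ V=85.7555 exercise | (k=5,j=2): S=87.6126, (K−S)⁺=57.7374, hold=57.3330 ⇒ V=57.7374 exercise | (k=5,j=3): S=128.8035, (K−S)⁺=16.5465, hold=25.1846 ⇒ V=25.1846 continue | (k=5,j=4): S=189.3601, (K−S)⁺=0.0000, hold=4.8129 ⇒ V=4.8129 continue | (k=5,j=5): S=278.3873, (K−S)⁺=0.0000, hold=0.0000 ⇒ V=0.0000 continue  boundary S*=87.6126
step 4: (k=4,j=0): S=49.1502, (K−S)⁺=96.1998, hold=95.7955 ⇒ V=96.1998 exercise | (k=4,j=1): S=72.2581, (K−S)⁺=73.0919, hold=72.6876 ⇒ V=73.0919 exercise | (k=4,j=2): S=106.2300, (K−S)⁺=39.1200, hold=42.6710 ⇒ V=42.6710 continue | (k=4,j=3): S=156.1738, (K−S)⁺=0.0000, hold=15.7864 ⇒ V=15.7864 continue | (k=4,j=4): S=229.5984, (K−S)⁺=0.0000, hold=2.5957 ⇒ V=2.5957 continue  boundary S*=72.2581
step 3: (k=3,j=0): S=59.5945, (K−S)⁺=85.7555, hold=85.3512 ⇒ V=85.7555 exercise | (k=3,j=1): S=87.6126, (K−S)⁺=57.7374, hold=58.9590 ⇒ V=58.9590 continue | (k=3,j=2): S=128.8035, (K−S)⁺=16.5465, hold=30.2420 ⇒ V=30.2420 continue | (k=3,j=3): S=189.3601, (K−S)⁺=0.0000, hold=9.7025 ⇒ V=9.7025 continue  boundary S*=59.5945
step 2: (k=2,j=0): S=72.2581, (K−S)⁺=73.0919, hold=73.2470 ⇒ V=73.2470 continue | (k=2,j=1): S=106.2300, (K−S)⁺=39.1200, hold=45.6456 ⇒ V=45.6456 continue | (k=2,j=2): S=156.1738, (K−S)⁺=0.0000, hold=20.7530 ⇒ V=20.7530 continue  boundary S*=-
step 1: (k=1,j=0): S=87.6126, (K−S)⁺=57.7374, hold=60.4047 ⇒ V=60.4047 continue | (k=1,j=1): S=128.8035, (K−S)⁺=16.5465, hold=34.1204 ⇒ V=34.1204 continue  boundary S*=-
step 0: (k=0,j=0): S=106.2300, (K−S)⁺=39.1200, hold=48.2013 ⇒ V=48.2013 continue  boundary S*=-

price = 48.2013
boundary = - - - 59.5945 72.2581 87.6126 106.2300
tree:
48.2013
60.4047 34.1204
73.2470 45.6456 20.7530
85.7555 58.9590 30.2420 9.7025
96.1998 73.0919 42.6710 15.7864 2.5957
104.8136 85.7555 57.7374 25.1846 4.8129 0.0000
111.9178 96.1998 73.0919 39.1200 8.9239 0.0000 0.0000
117.7770 104.8136 85.7555 57.7374 16.5465 0.0000 0.0000 0.0000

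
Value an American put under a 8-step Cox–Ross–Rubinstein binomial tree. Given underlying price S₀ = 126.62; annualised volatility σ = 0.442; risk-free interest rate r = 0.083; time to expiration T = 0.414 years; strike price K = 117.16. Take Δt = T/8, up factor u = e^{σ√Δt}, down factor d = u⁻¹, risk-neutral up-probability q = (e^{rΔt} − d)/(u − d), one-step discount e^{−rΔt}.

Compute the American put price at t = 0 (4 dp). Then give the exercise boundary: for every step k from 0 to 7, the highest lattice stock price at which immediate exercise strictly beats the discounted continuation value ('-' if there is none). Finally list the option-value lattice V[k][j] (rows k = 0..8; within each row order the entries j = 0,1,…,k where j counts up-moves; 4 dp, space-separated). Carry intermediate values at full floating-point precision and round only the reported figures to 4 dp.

price = 8.4166
boundary = - - - - 84.6898 76.5884 84.6898 93.6481
tree:
8.4166
12.3888 4.4573
17.7052 7.0996 1.8138
24.4509 11.0113 3.1905 0.4320
32.4702 16.5225 5.5124 0.8612 0.0000
40.5716 23.7804 9.2983 1.7170 0.0000 0.0000
47.8980 32.4702 15.1655 3.4232 0.0000 0.0000 0.0000
54.5235 40.5716 23.5119 6.8246 0.0000 0.0000 0.0000 0.0000
60.5153 47.8980 32.4702 13.6061 0.0000 0.0000 0.0000 0.0000 0.0000

Δt=0.05175, u=1.10578, d=0.90434, q=0.49625, disc=e^(-rΔt)=0.99571
k=8 terminal: V=max(K-S,0) → 60.5153 47.8980 32.4702 13.6061 0.0000 0.0000 0.0000 0.0000 0.0000
k=7: j=0 S=62.6365 intr=54.5235 cont=54.0214 V=54.5235[EX]; j=1 S=76.5884 intr=40.5716 cont=40.0694 V=40.5716[EX]; j=2 S=93.6481 intr=23.5119 cont=23.0098 V=23.5119[EX]; j=3 S=114.5076 intr=2.6524 cont=6.8246 V=6.8246[hold]; j=4 S=140.0136 intr=0.0000 cont=0.0000 V=0.0000[hold]; j=5 S=171.2008 intr=0.0000 cont=0.0000 V=0.0000[hold]; j=6 S=209.3348 intr=0.0000 cont=0.0000 V=0.0000[hold]; j=7 S=255.9630 intr=0.0000 cont=0.0000 V=0.0000[hold]  S*(7)=93.6481
k=6: j=0 S=69.2620 intr=47.8980 cont=47.3958 V=47.8980[EX]; j=1 S=84.6898 intr=32.4702 cont=31.9681 V=32.4702[EX]; j=2 S=103.5539 intr=13.6061 cont=15.1655 V=15.1655[hold]; j=3 S=126.6200 intr=0.0000 cont=3.4232 V=3.4232[hold]; j=4 S=154.8239 intr=0.0000 cont=0.0000 V=0.0000[hold]; j=5 S=189.3101 intr=0.0000 cont=0.0000 V=0.0000[hold]; j=6 S=231.4778 intr=0.0000 cont=0.0000 V=0.0000[hold]  S*(6)=84.6898
k=5: j=0 S=76.5884 intr=40.5716 cont=40.0694 V=40.5716[EX]; j=1 S=93.6481 intr=23.5119 cont=23.7804 V=23.7804[hold]; j=2 S=114.5076 intr=2.6524 cont=9.2983 V=9.2983[hold]; j=3 S=140.0136 intr=0.0000 cont=1.7170 V=1.7170[hold]; j=4 S=171.2008 intr=0.0000 cont=0.0000 V=0.0000[hold]; j=5 S=209.3348 intr=0.0000 cont=0.0000 V=0.0000[hold]  S*(5)=76.5884
k=4: j=0 S=84.6898 intr=32.4702 cont=32.1007 V=32.4702[EX]; j=1 S=103.5539 intr=13.6061 cont=16.5225 V=16.5225[hold]; j=2 S=126.6200 intr=0.0000 cont=5.5124 V=5.5124[hold]; j=3 S=154.8239 intr=0.0000 cont=0.8612 V=0.8612[hold]; j=4 S=189.3101 intr=0.0000 cont=0.0000 V=0.0000[hold]  S*(4)=84.6898
k=3: j=0 S=93.6481 intr=23.5119 cont=24.4509 V=24.4509[hold]; j=1 S=114.5076 intr=2.6524 cont=11.0113 V=11.0113[hold]; j=2 S=140.0136 intr=0.0000 cont=3.1905 V=3.1905[hold]; j=3 S=171.2008 intr=0.0000 cont=0.4320 V=0.4320[hold]  S*(3)=-
k=2: j=0 S=103.5539 intr=13.6061 cont=17.7052 V=17.7052[hold]; j=1 S=126.6200 intr=0.0000 cont=7.0996 V=7.0996[hold]; j=2 S=154.8239 intr=0.0000 cont=1.8138 V=1.8138[hold]  S*(2)=-
k=1: j=0 S=114.5076 intr=2.6524 cont=12.3888 V=12.3888[hold]; j=1 S=140.0136 intr=0.0000 cont=4.4573 V=4.4573[hold]  S*(1)=-
k=0: j=0 S=126.6200 intr=0.0000 cont=8.4166 V=8.4166[hold]  S*(0)=-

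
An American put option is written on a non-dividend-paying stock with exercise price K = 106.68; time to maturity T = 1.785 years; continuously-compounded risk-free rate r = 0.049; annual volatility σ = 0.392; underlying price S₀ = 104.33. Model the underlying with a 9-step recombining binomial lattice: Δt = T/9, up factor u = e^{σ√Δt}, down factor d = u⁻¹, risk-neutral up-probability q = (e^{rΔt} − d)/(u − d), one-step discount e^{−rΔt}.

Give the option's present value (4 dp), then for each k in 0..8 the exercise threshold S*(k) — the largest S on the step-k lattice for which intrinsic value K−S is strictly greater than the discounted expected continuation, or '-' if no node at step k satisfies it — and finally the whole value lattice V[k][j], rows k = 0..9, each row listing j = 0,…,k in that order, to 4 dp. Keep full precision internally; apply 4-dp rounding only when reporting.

price = 19.3267
boundary = - - - 61.7956 51.8967 61.7956 51.8967 61.7956 73.5825
tree:
19.3267
26.3540 12.2334
34.9303 17.7529 6.6027
44.8844 25.0349 10.3567 2.7383
54.7833 34.1554 15.8276 4.7397 0.6623
63.0964 44.8844 23.4193 8.0626 1.2969 0.0000
70.0779 54.7833 33.2698 13.4022 2.5393 0.0000 0.0000
75.9411 63.0964 44.8844 21.5727 4.9721 0.0000 0.0000 0.0000
80.8651 70.0779 54.7833 33.0975 9.7354 0.0000 0.0000 0.0000 0.0000
85.0003 75.9411 63.0964 44.8844 19.0623 0.0000 0.0000 0.0000 0.0000 0.0000

params: Δt=0.19833 u=1.19074 d=0.83981 q=0.48429 e^(-rΔt)=0.99033
t_9 payoffs: 85.0003 75.9411 63.0964 44.8844 19.0623 0.0000 0.0000 0.0000 0.0000 0.0000
t_8: node(8,0) S=25.8149 payoff=80.8651 vs cont=79.8333 → 80.8651 [stop]  node(8,1) S=36.6021 payoff=70.0779 vs cont=69.0462 → 70.0779 [stop]  node(8,2) S=51.8967 payoff=54.7833 vs cont=53.7515 → 54.7833 [stop]  node(8,3) S=73.5825 payoff=33.0975 vs cont=32.0658 → 33.0975 [stop]  node(8,4) S=104.3300 payoff=2.3500 vs cont=9.7354 → 9.7354 [wait]  node(8,5) S=147.9257 payoff=0.0000 vs cont=0.0000 → 0.0000 [wait]  node(8,6) S=209.7386 payoff=0.0000 vs cont=0.0000 → 0.0000 [wait]  node(8,7) S=297.3808 payoff=0.0000 vs cont=0.0000 → 0.0000 [wait]  node(8,8) S=421.6455 payoff=0.0000 vs cont=0.0000 → 0.0000 [wait]  ⇒ S*(8)=73.5825
t_7: node(7,0) S=30.7389 payoff=75.9411 vs cont=74.9094 → 75.9411 [stop]  node(7,1) S=43.5836 payoff=63.0964 vs cont=62.0647 → 63.0964 [stop]  node(7,2) S=61.7956 payoff=44.8844 vs cont=43.8527 → 44.8844 [stop]  node(7,3) S=87.6177 payoff=19.0623 vs cont=21.5727 → 21.5727 [wait]  node(7,4) S=124.2300 payoff=0.0000 vs cont=4.9721 → 4.9721 [wait]  node(7,5) S=176.1412 payoff=0.0000 vs cont=0.0000 → 0.0000 [wait]  node(7,6) S=249.7443 payoff=0.0000 vs cont=0.0000 → 0.0000 [wait]  node(7,7) S=354.1035 payoff=0.0000 vs cont=0.0000 → 0.0000 [wait]  ⇒ S*(7)=61.7956
t_6: node(6,0) S=36.6021 payoff=70.0779 vs cont=69.0462 → 70.0779 [stop]  node(6,1) S=51.8967 payoff=54.7833 vs cont=53.7515 → 54.7833 [stop]  node(6,2) S=73.5825 payoff=33.0975 vs cont=33.2698 → 33.2698 [wait]  node(6,3) S=104.3300 payoff=2.3500 vs cont=13.4022 → 13.4022 [wait]  node(6,4) S=147.9257 payoff=0.0000 vs cont=2.5393 → 2.5393 [wait]  node(6,5) S=209.7386 payoff=0.0000 vs cont=0.0000 → 0.0000 [wait]  node(6,6) S=297.3808 payoff=0.0000 vs cont=0.0000 → 0.0000 [wait]  ⇒ S*(6)=51.8967
t_5: node(5,0) S=43.5836 payoff=63.0964 vs cont=62.0647 → 63.0964 [stop]  node(5,1) S=61.7956 payoff=44.8844 vs cont=43.9353 → 44.8844 [stop]  node(5,2) S=87.6177 payoff=19.0623 vs cont=23.4193 → 23.4193 [wait]  node(5,3) S=124.2300 payoff=0.0000 vs cont=8.0626 → 8.0626 [wait]  node(5,4) S=176.1412 payoff=0.0000 vs cont=1.2969 → 1.2969 [wait]  node(5,5) S=249.7443 payoff=0.0000 vs cont=0.0000 → 0.0000 [wait]  ⇒ S*(5)=61.7956
t_4: node(4,0) S=51.8967 payoff=54.7833 vs cont=53.7515 → 54.7833 [stop]  node(4,1) S=73.5825 payoff=33.0975 vs cont=34.1554 → 34.1554 [wait]  node(4,2) S=104.3300 payoff=2.3500 vs cont=15.8276 → 15.8276 [wait]  node(4,3) S=147.9257 payoff=0.0000 vs cont=4.7397 → 4.7397 [wait]  node(4,4) S=209.7386 payoff=0.0000 vs cont=0.6623 → 0.6623 [wait]  ⇒ S*(4)=51.8967
t_3: node(3,0) S=61.7956 payoff=44.8844 vs cont=44.3601 → 44.8844 [stop]  node(3,1) S=87.6177 payoff=19.0623 vs cont=25.0349 → 25.0349 [wait]  node(3,2) S=124.2300 payoff=0.0000 vs cont=10.3567 → 10.3567 [wait]  node(3,3) S=176.1412 payoff=0.0000 vs cont=2.7383 → 2.7383 [wait]  ⇒ S*(3)=61.7956
t_2: node(2,0) S=73.5825 payoff=33.0975 vs cont=34.9303 → 34.9303 [wait]  node(2,1) S=104.3300 payoff=2.3500 vs cont=17.7529 → 17.7529 [wait]  node(2,2) S=147.9257 payoff=0.0000 vs cont=6.6027 → 6.6027 [wait]  ⇒ S*(2)=-
t_1: node(1,0) S=87.6177 payoff=19.0623 vs cont=26.3540 → 26.3540 [wait]  node(1,1) S=124.2300 payoff=0.0000 vs cont=12.2334 → 12.2334 [wait]  ⇒ S*(1)=-
t_0: node(0,0) S=104.3300 payoff=2.3500 vs cont=19.3267 → 19.3267 [wait]  ⇒ S*(0)=-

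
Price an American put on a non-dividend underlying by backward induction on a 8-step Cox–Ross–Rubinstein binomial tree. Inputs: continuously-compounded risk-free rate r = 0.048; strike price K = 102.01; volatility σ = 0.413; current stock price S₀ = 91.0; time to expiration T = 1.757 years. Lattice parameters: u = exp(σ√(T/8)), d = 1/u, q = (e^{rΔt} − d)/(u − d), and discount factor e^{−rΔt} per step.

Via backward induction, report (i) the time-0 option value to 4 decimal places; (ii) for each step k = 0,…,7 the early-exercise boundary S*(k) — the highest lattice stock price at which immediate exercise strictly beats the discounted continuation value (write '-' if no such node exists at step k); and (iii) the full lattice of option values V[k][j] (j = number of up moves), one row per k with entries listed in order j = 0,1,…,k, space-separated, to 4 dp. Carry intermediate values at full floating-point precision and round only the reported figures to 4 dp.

price = 23.1373
boundary = - - - 50.9178 61.7912 50.9178 61.7912 74.9867
tree:
23.1373
31.1017 14.9854
40.5427 21.5199 8.2086
51.0922 29.9638 12.8107 3.3840
60.0522 40.2188 19.4714 5.8486 0.7779
67.4356 51.0922 28.6137 9.9571 1.5088 0.0000
73.5196 60.0522 40.2188 16.6226 2.9265 0.0000 0.0000
78.5331 67.4356 51.0922 27.0233 5.6764 0.0000 0.0000 0.0000
82.6644 73.5196 60.0522 40.2188 11.0100 0.0000 0.0000 0.0000 0.0000

params: Δt=0.21962 u=1.21355 d=0.82403 q=0.47897 e^(-rΔt)=0.98951
t_8 payoffs: 82.6644 73.5196 60.0522 40.2188 11.0100 0.0000 0.0000 0.0000 0.0000
t_7: node(7,0) S=23.4769 payoff=78.5331 vs cont=77.4634 → 78.5331 [stop]  node(7,1) S=34.5744 payoff=67.4356 vs cont=66.3658 → 67.4356 [stop]  node(7,2) S=50.9178 payoff=51.0922 vs cont=50.0225 → 51.0922 [stop]  node(7,3) S=74.9867 payoff=27.0233 vs cont=25.9536 → 27.0233 [stop]  node(7,4) S=110.4329 payoff=0.0000 vs cont=5.6764 → 5.6764 [wait]  node(7,5) S=162.6347 payoff=0.0000 vs cont=0.0000 → 0.0000 [wait]  node(7,6) S=239.5122 payoff=0.0000 vs cont=0.0000 → 0.0000 [wait]  node(7,7) S=352.7299 payoff=0.0000 vs cont=0.0000 → 0.0000 [wait]  ⇒ S*(7)=74.9867
t_6: node(6,0) S=28.4904 payoff=73.5196 vs cont=72.4499 → 73.5196 [stop]  node(6,1) S=41.9578 payoff=60.0522 vs cont=58.9825 → 60.0522 [stop]  node(6,2) S=61.7912 payoff=40.2188 vs cont=39.1490 → 40.2188 [stop]  node(6,3) S=91.0000 payoff=11.0100 vs cont=16.6226 → 16.6226 [wait]  node(6,4) S=134.0158 payoff=0.0000 vs cont=2.9265 → 2.9265 [wait]  node(6,5) S=197.3651 payoff=0.0000 vs cont=0.0000 → 0.0000 [wait]  node(6,6) S=290.6598 payoff=0.0000 vs cont=0.0000 → 0.0000 [wait]  ⇒ S*(6)=61.7912
t_5: node(5,0) S=34.5744 payoff=67.4356 vs cont=66.3658 → 67.4356 [stop]  node(5,1) S=50.9178 payoff=51.0922 vs cont=50.0225 → 51.0922 [stop]  node(5,2) S=74.9867 payoff=27.0233 vs cont=28.6137 → 28.6137 [wait]  node(5,3) S=110.4329 payoff=0.0000 vs cont=9.9571 → 9.9571 [wait]  node(5,4) S=162.6347 payoff=0.0000 vs cont=1.5088 → 1.5088 [wait]  node(5,5) S=239.5122 payoff=0.0000 vs cont=0.0000 → 0.0000 [wait]  ⇒ S*(5)=50.9178
t_4: node(4,0) S=41.9578 payoff=60.0522 vs cont=58.9825 → 60.0522 [stop]  node(4,1) S=61.7912 payoff=40.2188 vs cont=39.9028 → 40.2188 [stop]  node(4,2) S=91.0000 payoff=11.0100 vs cont=19.4714 → 19.4714 [wait]  node(4,3) S=134.0158 payoff=0.0000 vs cont=5.8486 → 5.8486 [wait]  node(4,4) S=197.3651 payoff=0.0000 vs cont=0.7779 → 0.7779 [wait]  ⇒ S*(4)=61.7912
t_3: node(3,0) S=50.9178 payoff=51.0922 vs cont=50.0225 → 51.0922 [stop]  node(3,1) S=74.9867 payoff=27.0233 vs cont=29.9638 → 29.9638 [wait]  node(3,2) S=110.4329 payoff=0.0000 vs cont=12.8107 → 12.8107 [wait]  node(3,3) S=162.6347 payoff=0.0000 vs cont=3.3840 → 3.3840 [wait]  ⇒ S*(3)=50.9178
t_2: node(2,0) S=61.7912 payoff=40.2188 vs cont=40.5427 → 40.5427 [wait]  node(2,1) S=91.0000 payoff=11.0100 vs cont=21.5199 → 21.5199 [wait]  node(2,2) S=134.0158 payoff=0.0000 vs cont=8.2086 → 8.2086 [wait]  ⇒ S*(2)=-
t_1: node(1,0) S=74.9867 payoff=27.0233 vs cont=31.1017 → 31.1017 [wait]  node(1,1) S=110.4329 payoff=0.0000 vs cont=14.9854 → 14.9854 [wait]  ⇒ S*(1)=-
t_0: node(0,0) S=91.0000 payoff=11.0100 vs cont=23.1373 → 23.1373 [wait]  ⇒ S*(0)=-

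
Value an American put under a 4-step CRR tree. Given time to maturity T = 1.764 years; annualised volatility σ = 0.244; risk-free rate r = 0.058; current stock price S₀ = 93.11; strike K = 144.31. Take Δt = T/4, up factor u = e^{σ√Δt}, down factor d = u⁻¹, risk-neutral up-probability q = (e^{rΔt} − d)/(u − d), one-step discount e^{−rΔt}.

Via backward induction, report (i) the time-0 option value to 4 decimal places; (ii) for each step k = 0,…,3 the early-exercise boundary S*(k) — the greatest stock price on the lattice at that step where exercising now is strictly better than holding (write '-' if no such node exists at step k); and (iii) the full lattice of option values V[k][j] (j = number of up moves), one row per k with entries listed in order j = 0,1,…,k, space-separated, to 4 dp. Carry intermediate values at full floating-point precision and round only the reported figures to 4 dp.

price = 51.2000
boundary = 93.1100 109.4882 93.1100 109.4882
tree:
51.2000
65.1282 34.8218
76.9729 51.2000 19.3154
87.0458 65.1282 34.8218 6.9905
95.6118 76.9729 51.2000 15.5627 0.0000

Δt=0.44100, u=1.17590, d=0.85041, q=0.53918, disc=e^(-rΔt)=0.97475
k=4 terminal: V=max(K-S,0) → 95.6118 76.9729 51.2000 15.5627 0.0000
k=3: j=0 S=57.2642 intr=87.0458 cont=83.4014 V=87.0458[EX]; j=1 S=79.1818 intr=65.1282 cont=61.4838 V=65.1282[EX]; j=2 S=109.4882 intr=34.8218 cont=31.1775 V=34.8218[EX]; j=3 S=151.3942 intr=0.0000 cont=6.9905 V=6.9905[hold]  S*(3)=109.4882
k=2: j=0 S=67.3371 intr=76.9729 cont=73.3285 V=76.9729[EX]; j=1 S=93.1100 intr=51.2000 cont=47.5556 V=51.2000[EX]; j=2 S=128.7473 intr=15.5627 cont=19.3154 V=19.3154[hold]  S*(2)=93.1100
k=1: j=0 S=79.1818 intr=65.1282 cont=61.4838 V=65.1282[EX]; j=1 S=109.4882 intr=34.8218 cont=33.1498 V=34.8218[EX]  S*(1)=109.4882
k=0: j=0 S=93.1100 intr=51.2000 cont=47.5556 V=51.2000[EX]  S*(0)=93.1100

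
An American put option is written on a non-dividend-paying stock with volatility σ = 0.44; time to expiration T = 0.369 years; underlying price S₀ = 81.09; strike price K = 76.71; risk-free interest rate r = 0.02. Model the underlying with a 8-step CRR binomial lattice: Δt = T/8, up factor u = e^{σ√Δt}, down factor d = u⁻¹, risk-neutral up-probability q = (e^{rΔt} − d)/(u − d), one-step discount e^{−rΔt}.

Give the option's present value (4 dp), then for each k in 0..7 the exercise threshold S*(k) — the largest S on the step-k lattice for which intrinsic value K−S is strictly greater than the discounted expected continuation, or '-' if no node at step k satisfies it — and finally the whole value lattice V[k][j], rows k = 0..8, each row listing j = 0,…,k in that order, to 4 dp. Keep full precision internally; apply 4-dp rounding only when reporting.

price = 6.2997
boundary = - - - - - 50.5555 55.5659 61.0728
tree:
6.2997
8.9655 3.4386
12.3884 5.2933 1.4461
16.5436 7.9335 2.4578 0.3583
21.2493 11.5033 4.1010 0.6914 0.0000
26.1545 16.0030 6.6755 1.3341 0.0000 0.0000
30.7131 21.1441 10.4924 2.5743 0.0000 0.0000 0.0000
34.8606 26.1545 15.6372 4.9672 0.0000 0.0000 0.0000 0.0000
38.6342 30.7131 21.1441 9.5845 0.0000 0.0000 0.0000 0.0000 0.0000

Δt=0.04612  u=1.09911  d=0.90983  q=0.48127  discount=0.99908
step 8 (expiry): payoffs max(K−S,0) = 38.6342 30.7131 21.1441 9.5845 0.0000 0.0000 0.0000 0.0000 0.0000
step 7: (k=7,j=0): S=41.8494, (K−S)⁺=34.8606, hold=34.7899 ⇒ V=34.8606 exercise | (k=7,j=1): S=50.5555, (K−S)⁺=26.1545, hold=26.0838 ⇒ V=26.1545 exercise | (k=7,j=2): S=61.0728, (K−S)⁺=15.6372, hold=15.5665 ⇒ V=15.6372 exercise | (k=7,j=3): S=73.7781, (K−S)⁺=2.9319, hold=4.9672 ⇒ V=4.9672 continue | (k=7,j=4): S=89.1265, (K−S)⁺=0.0000, hold=0.0000 ⇒ V=0.0000 continue | (k=7,j=5): S=107.6680, (K−S)⁺=0.0000, hold=0.0000 ⇒ V=0.0000 continue | (k=7,j=6): S=130.0667, (K−S)⁺=0.0000, hold=0.0000 ⇒ V=0.0000 continue | (k=7,j=7): S=157.1252, (K−S)⁺=0.0000, hold=0.0000 ⇒ V=0.0000 continue  boundary S*=61.0728
step 6: (k=6,j=0): S=45.9969, (K−S)⁺=30.7131, hold=30.6424 ⇒ V=30.7131 exercise | (k=6,j=1): S=55.5659, (K−S)⁺=21.1441, hold=21.0734 ⇒ V=21.1441 exercise | (k=6,j=2): S=67.1255, (K−S)⁺=9.5845, hold=10.4924 ⇒ V=10.4924 continue | (k=6,j=3): S=81.0900, (K−S)⁺=0.0000, hold=2.5743 ⇒ V=2.5743 continue | (k=6,j=4): S=97.9596, (K−S)⁺=0.0000, hold=0.0000 ⇒ V=0.0000 continue | (k=6,j=5): S=118.3386, (K−S)⁺=0.0000, hold=0.0000 ⇒ V=0.0000 continue | (k=6,j=6): S=142.9572, (K−S)⁺=0.0000, hold=0.0000 ⇒ V=0.0000 continue  boundary S*=55.5659
step 5: (k=5,j=0): S=50.5555, (K−S)⁺=26.1545, hold=26.0838 ⇒ V=26.1545 exercise | (k=5,j=1): S=61.0728, (K−S)⁺=15.6372, hold=16.0030 ⇒ V=16.0030 continue | (k=5,j=2): S=73.7781, (K−S)⁺=2.9319, hold=6.6755 ⇒ V=6.6755 continue | (k=5,j=3): S=89.1265, (K−S)⁺=0.0000, hold=1.3341 ⇒ V=1.3341 continue | (k=5,j=4): S=107.6680, (K−S)⁺=0.0000, hold=0.0000 ⇒ V=0.0000 continue | (k=5,j=5): S=130.0667, (K−S)⁺=0.0000, hold=0.0000 ⇒ V=0.0000 continue  boundary S*=50.5555
step 4: (k=4,j=0): S=55.5659, (K−S)⁺=21.1441, hold=21.2493 ⇒ V=21.2493 continue | (k=4,j=1): S=67.1255, (K−S)⁺=9.5845, hold=11.5033 ⇒ V=11.5033 continue | (k=4,j=2): S=81.0900, (K−S)⁺=0.0000, hold=4.1010 ⇒ V=4.1010 continue | (k=4,j=3): S=97.9596, (K−S)⁺=0.0000, hold=0.6914 ⇒ V=0.6914 continue | (k=4,j=4): S=118.3386, (K−S)⁺=0.0000, hold=0.0000 ⇒ V=0.0000 continue  boundary S*=-
step 3: (k=3,j=0): S=61.0728, (K−S)⁺=15.6372, hold=16.5436 ⇒ V=16.5436 continue | (k=3,j=1): S=73.7781, (K−S)⁺=2.9319, hold=7.9335 ⇒ V=7.9335 continue | (k=3,j=2): S=89.1265, (K−S)⁺=0.0000, hold=2.4578 ⇒ V=2.4578 continue | (k=3,j=3): S=107.6680, (K−S)⁺=0.0000, hold=0.3583 ⇒ V=0.3583 continue  boundary S*=-
step 2: (k=2,j=0): S=67.1255, (K−S)⁺=9.5845, hold=12.3884 ⇒ V=12.3884 continue | (k=2,j=1): S=81.0900, (K−S)⁺=0.0000, hold=5.2933 ⇒ V=5.2933 continue | (k=2,j=2): S=97.9596, (K−S)⁺=0.0000, hold=1.4461 ⇒ V=1.4461 continue  boundary S*=-
step 1: (k=1,j=0): S=73.7781, (K−S)⁺=2.9319, hold=8.9655 ⇒ V=8.9655 continue | (k=1,j=1): S=89.1265, (K−S)⁺=0.0000, hold=3.4386 ⇒ V=3.4386 continue  boundary S*=-
step 0: (k=0,j=0): S=81.0900, (K−S)⁺=0.0000, hold=6.2997 ⇒ V=6.2997 continue  boundary S*=-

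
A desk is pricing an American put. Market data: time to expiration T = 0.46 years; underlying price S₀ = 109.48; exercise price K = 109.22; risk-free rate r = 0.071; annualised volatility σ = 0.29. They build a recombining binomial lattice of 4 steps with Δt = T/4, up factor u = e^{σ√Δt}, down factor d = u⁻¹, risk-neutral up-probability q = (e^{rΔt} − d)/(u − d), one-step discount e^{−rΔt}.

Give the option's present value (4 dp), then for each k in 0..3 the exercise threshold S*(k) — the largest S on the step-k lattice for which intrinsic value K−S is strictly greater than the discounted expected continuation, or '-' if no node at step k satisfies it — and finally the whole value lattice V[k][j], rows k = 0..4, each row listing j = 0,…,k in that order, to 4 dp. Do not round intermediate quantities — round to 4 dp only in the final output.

Δt=0.11500, u=1.10334, d=0.90634, q=0.51705, disc=e^(-rΔt)=0.99187
k=4 terminal: V=max(K-S,0) → 35.3456 19.2880 0.0000 0.0000 0.0000
k=3: j=0 S=81.5088 intr=27.7112 cont=26.8231 V=27.7112[EX]; j=1 S=99.2258 intr=9.9942 cont=9.2394 V=9.9942[EX]; j=2 S=120.7939 intr=0.0000 cont=0.0000 V=0.0000[hold]; j=3 S=147.0501 intr=0.0000 cont=0.0000 V=0.0000[hold]  S*(3)=99.2258
k=2: j=0 S=89.9320 intr=19.2880 cont=18.3998 V=19.2880[EX]; j=1 S=109.4800 intr=0.0000 cont=4.7875 V=4.7875[hold]; j=2 S=133.2770 intr=0.0000 cont=0.0000 V=0.0000[hold]  S*(2)=89.9320
k=1: j=0 S=99.2258 intr=9.9942 cont=11.6946 V=11.6946[hold]; j=1 S=120.7939 intr=0.0000 cont=2.2933 V=2.2933[hold]  S*(1)=-
k=0: j=0 S=109.4800 intr=0.0000 cont=6.7781 V=6.7781[hold]  S*(0)=-

price = 6.7781
boundary = - - 89.9320 99.2258
tree:
6.7781
11.6946 2.2933
19.2880 4.7875 0.0000
27.7112 9.9942 0.0000 0.0000
35.3456 19.2880 0.0000 0.0000 0.0000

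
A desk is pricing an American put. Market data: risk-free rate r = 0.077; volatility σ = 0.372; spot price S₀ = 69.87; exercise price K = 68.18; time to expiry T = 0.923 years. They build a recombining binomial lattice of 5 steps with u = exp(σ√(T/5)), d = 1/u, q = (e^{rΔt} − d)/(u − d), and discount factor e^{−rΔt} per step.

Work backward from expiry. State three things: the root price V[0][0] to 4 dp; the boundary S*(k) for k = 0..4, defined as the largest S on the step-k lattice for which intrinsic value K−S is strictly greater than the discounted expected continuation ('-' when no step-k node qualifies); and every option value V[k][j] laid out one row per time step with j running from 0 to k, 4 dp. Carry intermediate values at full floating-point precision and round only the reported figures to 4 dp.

price = 7.4230
boundary = - - - 43.2564 50.7533
tree:
7.4230
11.6060 3.5288
17.4475 6.2029 1.0048
24.9236 10.6063 2.0578 0.0000
31.3130 17.4267 4.2142 0.0000 0.0000
36.7587 24.9236 8.6306 0.0000 0.0000 0.0000

params: Δt=0.18460 u=1.17331 d=0.85229 q=0.50472 e^(-rΔt)=0.98589
t_5 payoffs: 36.7587 24.9236 8.6306 0.0000 0.0000 0.0000
t_4: node(4,0) S=36.8670 payoff=31.3130 vs cont=30.3508 → 31.3130 [stop]  node(4,1) S=50.7533 payoff=17.4267 vs cont=16.4645 → 17.4267 [stop]  node(4,2) S=69.8700 payoff=0.0000 vs cont=4.2142 → 4.2142 [wait]  node(4,3) S=96.1872 payoff=0.0000 vs cont=0.0000 → 0.0000 [wait]  node(4,4) S=132.4171 payoff=0.0000 vs cont=0.0000 → 0.0000 [wait]  ⇒ S*(4)=50.7533
t_3: node(3,0) S=43.2564 payoff=24.9236 vs cont=23.9613 → 24.9236 [stop]  node(3,1) S=59.5494 payoff=8.6306 vs cont=10.6063 → 10.6063 [wait]  node(3,2) S=81.9793 payoff=0.0000 vs cont=2.0578 → 2.0578 [wait]  node(3,3) S=112.8576 payoff=0.0000 vs cont=0.0000 → 0.0000 [wait]  ⇒ S*(3)=43.2564
t_2: node(2,0) S=50.7533 payoff=17.4267 vs cont=17.4475 → 17.4475 [wait]  node(2,1) S=69.8700 payoff=0.0000 vs cont=6.2029 → 6.2029 [wait]  node(2,2) S=96.1872 payoff=0.0000 vs cont=1.0048 → 1.0048 [wait]  ⇒ S*(2)=-
t_1: node(1,0) S=59.5494 payoff=8.6306 vs cont=11.6060 → 11.6060 [wait]  node(1,1) S=81.9793 payoff=0.0000 vs cont=3.5288 → 3.5288 [wait]  ⇒ S*(1)=-
t_0: node(0,0) S=69.8700 payoff=0.0000 vs cont=7.4230 → 7.4230 [wait]  ⇒ S*(0)=-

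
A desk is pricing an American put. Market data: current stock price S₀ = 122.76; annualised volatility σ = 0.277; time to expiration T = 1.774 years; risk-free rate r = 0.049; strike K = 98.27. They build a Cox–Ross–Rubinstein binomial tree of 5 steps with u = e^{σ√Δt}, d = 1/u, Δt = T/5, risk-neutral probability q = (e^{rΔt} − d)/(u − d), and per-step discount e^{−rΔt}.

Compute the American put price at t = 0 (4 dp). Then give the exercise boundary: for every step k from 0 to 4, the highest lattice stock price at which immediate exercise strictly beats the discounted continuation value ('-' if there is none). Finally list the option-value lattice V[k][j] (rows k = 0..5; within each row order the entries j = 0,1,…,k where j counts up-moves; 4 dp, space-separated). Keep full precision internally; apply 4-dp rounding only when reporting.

price = 4.4641
boundary = - - - 74.8320 63.4499
tree:
4.4641
8.0010 1.2425
13.9604 2.5894 0.0000
23.4380 5.3964 0.0000 0.0000
34.8201 11.2464 0.0000 0.0000 0.0000
44.4710 23.4380 0.0000 0.0000 0.0000 0.0000

params: Δt=0.35480 u=1.17939 d=0.84790 q=0.51175 e^(-rΔt)=0.98277
t_5 payoffs: 44.4710 23.4380 0.0000 0.0000 0.0000 0.0000
t_4: node(4,0) S=63.4499 payoff=34.8201 vs cont=33.1265 → 34.8201 [stop]  node(4,1) S=88.2559 payoff=10.0141 vs cont=11.2464 → 11.2464 [wait]  node(4,2) S=122.7600 payoff=0.0000 vs cont=0.0000 → 0.0000 [wait]  node(4,3) S=170.7536 payoff=0.0000 vs cont=0.0000 → 0.0000 [wait]  node(4,4) S=237.5106 payoff=0.0000 vs cont=0.0000 → 0.0000 [wait]  ⇒ S*(4)=63.4499
t_3: node(3,0) S=74.8320 payoff=23.4380 vs cont=22.3641 → 23.4380 [stop]  node(3,1) S=104.0879 payoff=0.0000 vs cont=5.3964 → 5.3964 [wait]  node(3,2) S=144.7816 payoff=0.0000 vs cont=0.0000 → 0.0000 [wait]  node(3,3) S=201.3847 payoff=0.0000 vs cont=0.0000 → 0.0000 [wait]  ⇒ S*(3)=74.8320
t_2: node(2,0) S=88.2559 payoff=10.0141 vs cont=13.9604 → 13.9604 [wait]  node(2,1) S=122.7600 payoff=0.0000 vs cont=2.5894 → 2.5894 [wait]  node(2,2) S=170.7536 payoff=0.0000 vs cont=0.0000 → 0.0000 [wait]  ⇒ S*(2)=-
t_1: node(1,0) S=104.0879 payoff=0.0000 vs cont=8.0010 → 8.0010 [wait]  node(1,1) S=144.7816 payoff=0.0000 vs cont=1.2425 → 1.2425 [wait]  ⇒ S*(1)=-
t_0: node(0,0) S=122.7600 payoff=0.0000 vs cont=4.4641 → 4.4641 [wait]  ⇒ S*(0)=-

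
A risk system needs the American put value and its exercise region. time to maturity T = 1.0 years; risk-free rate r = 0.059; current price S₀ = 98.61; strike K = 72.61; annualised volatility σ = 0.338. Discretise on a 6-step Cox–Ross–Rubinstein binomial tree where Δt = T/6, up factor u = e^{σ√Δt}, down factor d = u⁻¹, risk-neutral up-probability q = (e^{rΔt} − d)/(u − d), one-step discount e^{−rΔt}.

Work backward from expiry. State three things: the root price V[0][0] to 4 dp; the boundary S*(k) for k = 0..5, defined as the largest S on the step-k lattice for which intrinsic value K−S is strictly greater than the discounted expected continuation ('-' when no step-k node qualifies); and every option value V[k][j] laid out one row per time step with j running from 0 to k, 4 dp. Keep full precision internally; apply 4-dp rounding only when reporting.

Δt=0.16667  u=1.14796  d=0.87111  q=0.50125  discount=0.99021
step 6 (expiry): payoffs max(K−S,0) = 29.5220 15.8279 0.0000 0.0000 0.0000 0.0000 0.0000
step 5: (k=5,j=0): S=49.4634, (K−S)⁺=23.1466, hold=22.4361 ⇒ V=23.1466 exercise | (k=5,j=1): S=65.1837, (K−S)⁺=7.4263, hold=7.8169 ⇒ V=7.8169 continue | (k=5,j=2): S=85.9001, (K−S)⁺=0.0000, hold=0.0000 ⇒ V=0.0000 continue | (k=5,j=3): S=113.2005, (K−S)⁺=0.0000, hold=0.0000 ⇒ V=0.0000 continue | (k=5,j=4): S=149.1774, (K−S)⁺=0.0000, hold=0.0000 ⇒ V=0.0000 continue | (k=5,j=5): S=196.5884, (K−S)⁺=0.0000, hold=0.0000 ⇒ V=0.0000 continue  boundary S*=49.4634
step 4: (k=4,j=0): S=56.7821, (K−S)⁺=15.8279, hold=15.3113 ⇒ V=15.8279 exercise | (k=4,j=1): S=74.8284, (K−S)⁺=0.0000, hold=3.8605 ⇒ V=3.8605 continue | (k=4,j=2): S=98.6100, (K−S)⁺=0.0000, hold=0.0000 ⇒ V=0.0000 continue | (k=4,j=3): S=129.9498, (K−S)⁺=0.0000, hold=0.0000 ⇒ V=0.0000 continue | (k=4,j=4): S=171.2500, (K−S)⁺=0.0000, hold=0.0000 ⇒ V=0.0000 continue  boundary S*=56.7821
step 3: (k=3,j=0): S=65.1837, (K−S)⁺=7.4263, hold=9.7331 ⇒ V=9.7331 continue | (k=3,j=1): S=85.9001, (K−S)⁺=0.0000, hold=1.9066 ⇒ V=1.9066 continue | (k=3,j=2): S=113.2005, (K−S)⁺=0.0000, hold=0.0000 ⇒ V=0.0000 continue | (k=3,j=3): S=149.1774, (K−S)⁺=0.0000, hold=0.0000 ⇒ V=0.0000 continue  boundary S*=-
step 2: (k=2,j=0): S=74.8284, (K−S)⁺=0.0000, hold=5.7532 ⇒ V=5.7532 continue | (k=2,j=1): S=98.6100, (K−S)⁺=0.0000, hold=0.9416 ⇒ V=0.9416 continue | (k=2,j=2): S=129.9498, (K−S)⁺=0.0000, hold=0.0000 ⇒ V=0.0000 continue  boundary S*=-
step 1: (k=1,j=0): S=85.9001, (K−S)⁺=0.0000, hold=3.3087 ⇒ V=3.3087 continue | (k=1,j=1): S=113.2005, (K−S)⁺=0.0000, hold=0.4650 ⇒ V=0.4650 continue  boundary S*=-
step 0: (k=0,j=0): S=98.6100, (K−S)⁺=0.0000, hold=1.8649 ⇒ V=1.8649 continue  boundary S*=-

price = 1.8649
boundary = - - - - 56.7821 49.4634
tree:
1.8649
3.3087 0.4650
5.7532 0.9416 0.0000
9.7331 1.9066 0.0000 0.0000
15.8279 3.8605 0.0000 0.0000 0.0000
23.1466 7.8169 0.0000 0.0000 0.0000 0.0000
29.5220 15.8279 0.0000 0.0000 0.0000 0.0000 0.0000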